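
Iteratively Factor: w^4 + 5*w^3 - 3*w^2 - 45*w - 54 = (w - 3)*(w^3 + 8*w^2 + 21*w + 18) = (w - 3)*(w + 3)*(w^2 + 5*w + 6) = (w - 3)*(w + 3)^2*(w + 2)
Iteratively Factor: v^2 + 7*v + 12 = (v + 4)*(v + 3)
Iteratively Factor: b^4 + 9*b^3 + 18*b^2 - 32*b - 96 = (b - 2)*(b^3 + 11*b^2 + 40*b + 48) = (b - 2)*(b + 4)*(b^2 + 7*b + 12) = (b - 2)*(b + 3)*(b + 4)*(b + 4)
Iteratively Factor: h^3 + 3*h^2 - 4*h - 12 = (h - 2)*(h^2 + 5*h + 6) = (h - 2)*(h + 2)*(h + 3)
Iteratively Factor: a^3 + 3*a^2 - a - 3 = (a + 1)*(a^2 + 2*a - 3) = (a + 1)*(a + 3)*(a - 1)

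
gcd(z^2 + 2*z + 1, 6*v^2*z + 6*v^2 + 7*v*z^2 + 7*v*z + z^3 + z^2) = z + 1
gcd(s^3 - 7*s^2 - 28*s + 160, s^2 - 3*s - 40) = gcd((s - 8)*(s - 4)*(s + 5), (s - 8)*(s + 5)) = s^2 - 3*s - 40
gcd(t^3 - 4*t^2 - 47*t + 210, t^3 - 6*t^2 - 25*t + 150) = t^2 - 11*t + 30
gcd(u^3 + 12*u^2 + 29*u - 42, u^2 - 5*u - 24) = 1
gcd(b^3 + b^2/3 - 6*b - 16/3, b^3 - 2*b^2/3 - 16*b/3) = b^2 - 2*b/3 - 16/3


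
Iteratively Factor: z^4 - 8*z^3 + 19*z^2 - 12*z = (z - 3)*(z^3 - 5*z^2 + 4*z) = z*(z - 3)*(z^2 - 5*z + 4) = z*(z - 4)*(z - 3)*(z - 1)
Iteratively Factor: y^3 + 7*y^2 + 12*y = (y + 4)*(y^2 + 3*y) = (y + 3)*(y + 4)*(y)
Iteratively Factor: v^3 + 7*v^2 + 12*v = (v + 3)*(v^2 + 4*v) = v*(v + 3)*(v + 4)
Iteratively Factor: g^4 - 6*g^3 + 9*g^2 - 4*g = (g)*(g^3 - 6*g^2 + 9*g - 4) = g*(g - 4)*(g^2 - 2*g + 1) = g*(g - 4)*(g - 1)*(g - 1)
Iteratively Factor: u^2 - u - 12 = (u + 3)*(u - 4)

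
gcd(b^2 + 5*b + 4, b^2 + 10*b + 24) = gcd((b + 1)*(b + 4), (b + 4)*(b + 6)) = b + 4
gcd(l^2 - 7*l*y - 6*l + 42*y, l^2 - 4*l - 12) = l - 6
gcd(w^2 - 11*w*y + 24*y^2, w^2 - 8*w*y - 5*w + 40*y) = -w + 8*y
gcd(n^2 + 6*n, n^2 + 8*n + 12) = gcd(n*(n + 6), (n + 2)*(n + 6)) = n + 6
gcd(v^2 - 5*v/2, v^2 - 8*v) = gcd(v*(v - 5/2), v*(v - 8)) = v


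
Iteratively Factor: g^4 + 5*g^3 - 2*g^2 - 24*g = (g + 4)*(g^3 + g^2 - 6*g) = (g + 3)*(g + 4)*(g^2 - 2*g) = (g - 2)*(g + 3)*(g + 4)*(g)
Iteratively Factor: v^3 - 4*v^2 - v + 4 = (v - 4)*(v^2 - 1) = (v - 4)*(v + 1)*(v - 1)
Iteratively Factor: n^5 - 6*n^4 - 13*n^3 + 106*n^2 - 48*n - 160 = (n - 5)*(n^4 - n^3 - 18*n^2 + 16*n + 32) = (n - 5)*(n - 2)*(n^3 + n^2 - 16*n - 16) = (n - 5)*(n - 2)*(n + 4)*(n^2 - 3*n - 4) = (n - 5)*(n - 4)*(n - 2)*(n + 4)*(n + 1)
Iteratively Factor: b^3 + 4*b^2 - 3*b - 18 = (b + 3)*(b^2 + b - 6) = (b + 3)^2*(b - 2)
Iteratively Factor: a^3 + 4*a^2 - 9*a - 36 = (a - 3)*(a^2 + 7*a + 12) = (a - 3)*(a + 3)*(a + 4)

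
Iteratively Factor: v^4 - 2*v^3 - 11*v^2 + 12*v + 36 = (v - 3)*(v^3 + v^2 - 8*v - 12) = (v - 3)^2*(v^2 + 4*v + 4) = (v - 3)^2*(v + 2)*(v + 2)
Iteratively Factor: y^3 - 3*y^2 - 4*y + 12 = (y - 3)*(y^2 - 4) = (y - 3)*(y - 2)*(y + 2)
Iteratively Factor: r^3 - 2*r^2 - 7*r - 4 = (r + 1)*(r^2 - 3*r - 4) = (r - 4)*(r + 1)*(r + 1)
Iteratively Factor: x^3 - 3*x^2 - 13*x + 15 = (x - 5)*(x^2 + 2*x - 3) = (x - 5)*(x + 3)*(x - 1)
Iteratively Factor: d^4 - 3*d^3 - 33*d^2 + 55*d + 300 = (d + 4)*(d^3 - 7*d^2 - 5*d + 75) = (d - 5)*(d + 4)*(d^2 - 2*d - 15) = (d - 5)^2*(d + 4)*(d + 3)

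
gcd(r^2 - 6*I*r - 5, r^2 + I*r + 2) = r - I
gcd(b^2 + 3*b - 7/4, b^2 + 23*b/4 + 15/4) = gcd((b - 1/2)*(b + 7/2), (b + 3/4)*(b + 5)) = 1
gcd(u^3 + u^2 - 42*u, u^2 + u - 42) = u^2 + u - 42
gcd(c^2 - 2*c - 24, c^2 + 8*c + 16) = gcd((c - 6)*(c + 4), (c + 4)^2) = c + 4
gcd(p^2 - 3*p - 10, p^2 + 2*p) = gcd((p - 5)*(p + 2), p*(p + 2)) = p + 2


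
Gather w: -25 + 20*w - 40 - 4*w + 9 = 16*w - 56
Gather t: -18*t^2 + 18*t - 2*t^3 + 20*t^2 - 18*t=-2*t^3 + 2*t^2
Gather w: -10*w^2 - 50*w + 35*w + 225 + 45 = -10*w^2 - 15*w + 270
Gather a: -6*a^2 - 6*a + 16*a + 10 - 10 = -6*a^2 + 10*a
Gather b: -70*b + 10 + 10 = 20 - 70*b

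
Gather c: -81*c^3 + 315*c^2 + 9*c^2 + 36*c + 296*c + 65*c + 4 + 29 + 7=-81*c^3 + 324*c^2 + 397*c + 40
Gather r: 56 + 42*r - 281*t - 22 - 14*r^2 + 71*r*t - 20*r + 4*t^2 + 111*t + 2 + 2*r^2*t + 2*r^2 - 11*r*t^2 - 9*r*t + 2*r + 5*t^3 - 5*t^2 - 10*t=r^2*(2*t - 12) + r*(-11*t^2 + 62*t + 24) + 5*t^3 - t^2 - 180*t + 36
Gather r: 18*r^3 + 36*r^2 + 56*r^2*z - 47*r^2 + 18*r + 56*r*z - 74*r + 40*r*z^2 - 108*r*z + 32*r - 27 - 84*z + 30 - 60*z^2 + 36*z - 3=18*r^3 + r^2*(56*z - 11) + r*(40*z^2 - 52*z - 24) - 60*z^2 - 48*z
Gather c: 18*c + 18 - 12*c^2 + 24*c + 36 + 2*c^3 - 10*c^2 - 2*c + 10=2*c^3 - 22*c^2 + 40*c + 64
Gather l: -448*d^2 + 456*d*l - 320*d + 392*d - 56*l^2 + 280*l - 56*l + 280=-448*d^2 + 72*d - 56*l^2 + l*(456*d + 224) + 280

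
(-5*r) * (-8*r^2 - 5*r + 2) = 40*r^3 + 25*r^2 - 10*r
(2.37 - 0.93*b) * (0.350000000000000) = 0.8295 - 0.3255*b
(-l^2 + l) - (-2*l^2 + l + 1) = l^2 - 1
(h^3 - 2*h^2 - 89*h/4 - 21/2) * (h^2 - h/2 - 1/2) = h^5 - 5*h^4/2 - 87*h^3/4 + 13*h^2/8 + 131*h/8 + 21/4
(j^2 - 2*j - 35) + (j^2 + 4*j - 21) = 2*j^2 + 2*j - 56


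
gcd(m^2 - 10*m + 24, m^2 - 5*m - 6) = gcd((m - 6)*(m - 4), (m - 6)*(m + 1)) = m - 6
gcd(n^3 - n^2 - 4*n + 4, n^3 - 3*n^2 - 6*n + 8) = n^2 + n - 2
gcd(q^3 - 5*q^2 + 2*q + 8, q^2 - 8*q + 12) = q - 2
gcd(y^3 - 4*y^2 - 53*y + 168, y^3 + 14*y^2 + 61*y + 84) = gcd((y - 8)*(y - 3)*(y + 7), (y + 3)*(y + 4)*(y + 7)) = y + 7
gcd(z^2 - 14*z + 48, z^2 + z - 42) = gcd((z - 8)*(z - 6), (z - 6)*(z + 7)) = z - 6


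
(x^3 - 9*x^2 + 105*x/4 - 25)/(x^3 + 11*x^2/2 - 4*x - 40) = (x^2 - 13*x/2 + 10)/(x^2 + 8*x + 16)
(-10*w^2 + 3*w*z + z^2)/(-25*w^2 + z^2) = (-2*w + z)/(-5*w + z)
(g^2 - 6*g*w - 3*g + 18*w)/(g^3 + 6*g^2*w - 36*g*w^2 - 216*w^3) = (g - 3)/(g^2 + 12*g*w + 36*w^2)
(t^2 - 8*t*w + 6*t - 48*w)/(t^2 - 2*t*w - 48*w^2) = (t + 6)/(t + 6*w)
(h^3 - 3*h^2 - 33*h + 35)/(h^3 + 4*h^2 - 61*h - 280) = (h^2 - 8*h + 7)/(h^2 - h - 56)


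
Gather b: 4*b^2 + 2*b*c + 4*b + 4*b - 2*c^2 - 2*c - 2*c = 4*b^2 + b*(2*c + 8) - 2*c^2 - 4*c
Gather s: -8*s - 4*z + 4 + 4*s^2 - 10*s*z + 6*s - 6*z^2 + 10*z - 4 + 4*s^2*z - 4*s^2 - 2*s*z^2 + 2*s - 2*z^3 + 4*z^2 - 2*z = 4*s^2*z + s*(-2*z^2 - 10*z) - 2*z^3 - 2*z^2 + 4*z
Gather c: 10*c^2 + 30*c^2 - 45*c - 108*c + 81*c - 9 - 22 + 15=40*c^2 - 72*c - 16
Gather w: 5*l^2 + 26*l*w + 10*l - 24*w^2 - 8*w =5*l^2 + 10*l - 24*w^2 + w*(26*l - 8)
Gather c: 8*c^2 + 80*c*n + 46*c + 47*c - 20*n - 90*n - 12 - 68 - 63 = 8*c^2 + c*(80*n + 93) - 110*n - 143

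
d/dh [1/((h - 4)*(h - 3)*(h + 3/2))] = 2*(-6*h^2 + 22*h - 3)/(4*h^6 - 44*h^5 + 133*h^4 + 78*h^3 - 783*h^2 + 216*h + 1296)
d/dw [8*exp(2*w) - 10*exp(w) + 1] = (16*exp(w) - 10)*exp(w)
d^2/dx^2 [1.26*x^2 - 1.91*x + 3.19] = 2.52000000000000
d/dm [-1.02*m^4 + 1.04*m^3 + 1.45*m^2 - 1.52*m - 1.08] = -4.08*m^3 + 3.12*m^2 + 2.9*m - 1.52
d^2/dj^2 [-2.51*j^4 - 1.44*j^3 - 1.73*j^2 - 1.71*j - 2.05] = -30.12*j^2 - 8.64*j - 3.46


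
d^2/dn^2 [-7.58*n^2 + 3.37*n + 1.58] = -15.1600000000000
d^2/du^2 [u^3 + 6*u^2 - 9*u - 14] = 6*u + 12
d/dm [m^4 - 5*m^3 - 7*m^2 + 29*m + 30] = 4*m^3 - 15*m^2 - 14*m + 29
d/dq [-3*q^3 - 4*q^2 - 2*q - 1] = -9*q^2 - 8*q - 2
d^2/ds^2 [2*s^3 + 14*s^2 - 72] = 12*s + 28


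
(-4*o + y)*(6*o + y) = -24*o^2 + 2*o*y + y^2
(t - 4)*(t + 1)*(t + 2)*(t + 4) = t^4 + 3*t^3 - 14*t^2 - 48*t - 32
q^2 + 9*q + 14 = (q + 2)*(q + 7)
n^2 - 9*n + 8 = (n - 8)*(n - 1)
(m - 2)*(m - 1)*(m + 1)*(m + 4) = m^4 + 2*m^3 - 9*m^2 - 2*m + 8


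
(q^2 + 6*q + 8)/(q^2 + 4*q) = (q + 2)/q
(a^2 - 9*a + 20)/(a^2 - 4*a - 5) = (a - 4)/(a + 1)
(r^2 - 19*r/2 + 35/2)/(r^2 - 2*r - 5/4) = 2*(r - 7)/(2*r + 1)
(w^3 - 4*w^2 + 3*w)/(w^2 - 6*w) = (w^2 - 4*w + 3)/(w - 6)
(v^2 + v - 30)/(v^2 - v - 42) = (v - 5)/(v - 7)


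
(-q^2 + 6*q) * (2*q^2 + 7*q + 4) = -2*q^4 + 5*q^3 + 38*q^2 + 24*q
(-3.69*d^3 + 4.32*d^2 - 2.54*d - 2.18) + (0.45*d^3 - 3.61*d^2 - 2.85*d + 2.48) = -3.24*d^3 + 0.71*d^2 - 5.39*d + 0.3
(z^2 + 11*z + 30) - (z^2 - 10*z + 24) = 21*z + 6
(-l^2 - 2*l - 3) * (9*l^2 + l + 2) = -9*l^4 - 19*l^3 - 31*l^2 - 7*l - 6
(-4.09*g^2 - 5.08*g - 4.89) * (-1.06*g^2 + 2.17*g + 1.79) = 4.3354*g^4 - 3.4905*g^3 - 13.1613*g^2 - 19.7045*g - 8.7531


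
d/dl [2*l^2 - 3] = 4*l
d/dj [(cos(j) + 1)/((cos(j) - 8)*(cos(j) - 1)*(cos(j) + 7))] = (-5*cos(j) + cos(2*j) + cos(3*j) - 221)*sin(j)/(2*(cos(j) - 8)^2*(cos(j) - 1)^2*(cos(j) + 7)^2)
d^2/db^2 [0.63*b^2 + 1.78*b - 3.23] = 1.26000000000000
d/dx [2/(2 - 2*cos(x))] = -sin(x)/(cos(x) - 1)^2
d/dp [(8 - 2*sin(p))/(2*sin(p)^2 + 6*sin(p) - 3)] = 2*(2*sin(p)^2 - 16*sin(p) - 21)*cos(p)/(6*sin(p) - cos(2*p) - 2)^2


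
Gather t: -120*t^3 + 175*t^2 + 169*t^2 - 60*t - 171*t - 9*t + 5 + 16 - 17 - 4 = -120*t^3 + 344*t^2 - 240*t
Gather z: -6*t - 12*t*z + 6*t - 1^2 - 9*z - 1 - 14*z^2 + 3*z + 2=-14*z^2 + z*(-12*t - 6)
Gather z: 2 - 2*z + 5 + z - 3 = 4 - z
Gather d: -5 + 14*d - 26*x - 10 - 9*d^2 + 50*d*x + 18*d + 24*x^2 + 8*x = -9*d^2 + d*(50*x + 32) + 24*x^2 - 18*x - 15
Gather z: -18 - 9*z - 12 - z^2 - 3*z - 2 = -z^2 - 12*z - 32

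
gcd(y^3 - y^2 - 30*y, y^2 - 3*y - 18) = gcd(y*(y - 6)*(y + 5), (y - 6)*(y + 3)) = y - 6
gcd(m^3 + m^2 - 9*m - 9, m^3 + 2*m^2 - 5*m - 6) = m^2 + 4*m + 3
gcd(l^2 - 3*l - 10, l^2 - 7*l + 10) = l - 5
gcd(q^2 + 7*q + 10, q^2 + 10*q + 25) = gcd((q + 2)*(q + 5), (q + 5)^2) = q + 5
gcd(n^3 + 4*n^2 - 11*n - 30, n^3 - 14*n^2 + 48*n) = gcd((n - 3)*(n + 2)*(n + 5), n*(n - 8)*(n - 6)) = 1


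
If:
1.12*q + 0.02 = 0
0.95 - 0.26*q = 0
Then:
No Solution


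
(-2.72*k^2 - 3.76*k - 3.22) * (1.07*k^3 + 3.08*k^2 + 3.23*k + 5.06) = -2.9104*k^5 - 12.4008*k^4 - 23.8118*k^3 - 35.8256*k^2 - 29.4262*k - 16.2932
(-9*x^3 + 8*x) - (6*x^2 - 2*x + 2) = -9*x^3 - 6*x^2 + 10*x - 2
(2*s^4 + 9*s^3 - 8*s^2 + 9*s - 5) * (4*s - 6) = 8*s^5 + 24*s^4 - 86*s^3 + 84*s^2 - 74*s + 30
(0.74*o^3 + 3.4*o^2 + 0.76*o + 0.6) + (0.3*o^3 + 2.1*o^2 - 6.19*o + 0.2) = 1.04*o^3 + 5.5*o^2 - 5.43*o + 0.8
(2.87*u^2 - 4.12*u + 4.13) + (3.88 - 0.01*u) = 2.87*u^2 - 4.13*u + 8.01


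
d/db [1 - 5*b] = -5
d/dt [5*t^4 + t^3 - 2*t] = 20*t^3 + 3*t^2 - 2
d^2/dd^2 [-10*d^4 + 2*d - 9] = -120*d^2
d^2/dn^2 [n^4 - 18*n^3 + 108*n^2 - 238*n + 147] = 12*n^2 - 108*n + 216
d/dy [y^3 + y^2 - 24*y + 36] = 3*y^2 + 2*y - 24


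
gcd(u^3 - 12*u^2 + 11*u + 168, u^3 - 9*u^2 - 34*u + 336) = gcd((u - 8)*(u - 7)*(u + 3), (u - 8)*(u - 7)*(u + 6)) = u^2 - 15*u + 56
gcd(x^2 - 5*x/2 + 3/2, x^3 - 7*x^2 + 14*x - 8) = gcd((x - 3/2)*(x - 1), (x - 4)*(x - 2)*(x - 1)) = x - 1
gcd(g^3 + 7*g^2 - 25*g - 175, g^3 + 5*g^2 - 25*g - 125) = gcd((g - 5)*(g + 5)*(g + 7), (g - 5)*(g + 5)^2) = g^2 - 25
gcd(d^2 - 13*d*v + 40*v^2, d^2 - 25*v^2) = -d + 5*v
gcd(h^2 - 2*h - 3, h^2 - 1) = h + 1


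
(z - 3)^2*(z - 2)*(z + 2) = z^4 - 6*z^3 + 5*z^2 + 24*z - 36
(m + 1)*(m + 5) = m^2 + 6*m + 5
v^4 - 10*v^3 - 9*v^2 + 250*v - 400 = (v - 8)*(v - 5)*(v - 2)*(v + 5)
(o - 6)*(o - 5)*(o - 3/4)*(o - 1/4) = o^4 - 12*o^3 + 659*o^2/16 - 513*o/16 + 45/8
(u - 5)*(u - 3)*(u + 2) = u^3 - 6*u^2 - u + 30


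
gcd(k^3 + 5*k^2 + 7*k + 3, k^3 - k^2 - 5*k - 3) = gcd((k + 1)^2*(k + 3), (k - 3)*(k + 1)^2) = k^2 + 2*k + 1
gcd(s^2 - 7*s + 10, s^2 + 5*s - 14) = s - 2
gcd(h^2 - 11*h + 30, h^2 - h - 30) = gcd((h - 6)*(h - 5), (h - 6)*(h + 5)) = h - 6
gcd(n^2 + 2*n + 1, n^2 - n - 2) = n + 1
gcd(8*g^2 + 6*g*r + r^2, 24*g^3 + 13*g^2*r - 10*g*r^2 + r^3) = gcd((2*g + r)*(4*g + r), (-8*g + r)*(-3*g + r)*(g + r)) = 1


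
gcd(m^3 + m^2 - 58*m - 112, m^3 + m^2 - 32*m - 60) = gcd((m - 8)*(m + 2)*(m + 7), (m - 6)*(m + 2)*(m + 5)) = m + 2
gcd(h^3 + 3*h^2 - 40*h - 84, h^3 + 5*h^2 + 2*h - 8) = h + 2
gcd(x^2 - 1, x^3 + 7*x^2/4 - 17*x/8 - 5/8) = x - 1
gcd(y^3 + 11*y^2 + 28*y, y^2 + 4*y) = y^2 + 4*y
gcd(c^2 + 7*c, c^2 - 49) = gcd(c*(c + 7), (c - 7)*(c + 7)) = c + 7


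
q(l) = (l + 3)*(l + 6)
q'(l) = 2*l + 9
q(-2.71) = 0.95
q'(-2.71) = 3.58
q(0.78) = 25.63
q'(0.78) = 10.56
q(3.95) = 69.15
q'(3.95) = 16.90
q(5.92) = 106.33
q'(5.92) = 20.84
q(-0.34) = 15.06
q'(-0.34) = 8.32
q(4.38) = 76.60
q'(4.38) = 17.76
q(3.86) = 67.64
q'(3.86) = 16.72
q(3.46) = 61.11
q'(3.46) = 15.92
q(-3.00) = 0.00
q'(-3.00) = 3.00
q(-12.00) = 54.00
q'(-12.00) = -15.00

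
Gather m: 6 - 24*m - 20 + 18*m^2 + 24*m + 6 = 18*m^2 - 8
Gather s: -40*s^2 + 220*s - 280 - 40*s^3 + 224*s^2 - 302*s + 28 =-40*s^3 + 184*s^2 - 82*s - 252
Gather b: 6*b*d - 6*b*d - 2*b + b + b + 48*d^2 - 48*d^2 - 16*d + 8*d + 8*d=0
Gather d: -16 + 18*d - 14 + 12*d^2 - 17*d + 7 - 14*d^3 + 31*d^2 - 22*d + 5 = -14*d^3 + 43*d^2 - 21*d - 18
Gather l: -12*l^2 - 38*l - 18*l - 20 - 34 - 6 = -12*l^2 - 56*l - 60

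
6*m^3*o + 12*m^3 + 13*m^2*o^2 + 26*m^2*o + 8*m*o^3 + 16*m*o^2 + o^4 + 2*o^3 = (m + o)^2*(6*m + o)*(o + 2)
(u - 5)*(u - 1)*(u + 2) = u^3 - 4*u^2 - 7*u + 10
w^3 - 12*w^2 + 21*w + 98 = (w - 7)^2*(w + 2)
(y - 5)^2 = y^2 - 10*y + 25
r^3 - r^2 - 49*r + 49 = (r - 7)*(r - 1)*(r + 7)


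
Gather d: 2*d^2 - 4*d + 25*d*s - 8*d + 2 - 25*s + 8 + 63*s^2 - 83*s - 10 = 2*d^2 + d*(25*s - 12) + 63*s^2 - 108*s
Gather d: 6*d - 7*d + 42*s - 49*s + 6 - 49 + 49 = -d - 7*s + 6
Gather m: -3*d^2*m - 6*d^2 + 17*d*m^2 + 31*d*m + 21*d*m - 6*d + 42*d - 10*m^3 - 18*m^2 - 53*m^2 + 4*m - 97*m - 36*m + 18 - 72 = -6*d^2 + 36*d - 10*m^3 + m^2*(17*d - 71) + m*(-3*d^2 + 52*d - 129) - 54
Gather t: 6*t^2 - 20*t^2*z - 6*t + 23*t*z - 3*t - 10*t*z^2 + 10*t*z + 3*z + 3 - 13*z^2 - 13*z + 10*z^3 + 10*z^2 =t^2*(6 - 20*z) + t*(-10*z^2 + 33*z - 9) + 10*z^3 - 3*z^2 - 10*z + 3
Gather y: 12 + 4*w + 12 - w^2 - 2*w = -w^2 + 2*w + 24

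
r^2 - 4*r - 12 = (r - 6)*(r + 2)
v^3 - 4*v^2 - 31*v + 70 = (v - 7)*(v - 2)*(v + 5)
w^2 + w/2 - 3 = (w - 3/2)*(w + 2)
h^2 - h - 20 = (h - 5)*(h + 4)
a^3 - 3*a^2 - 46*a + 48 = (a - 8)*(a - 1)*(a + 6)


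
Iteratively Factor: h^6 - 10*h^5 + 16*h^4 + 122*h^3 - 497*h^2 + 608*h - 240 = (h + 4)*(h^5 - 14*h^4 + 72*h^3 - 166*h^2 + 167*h - 60) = (h - 1)*(h + 4)*(h^4 - 13*h^3 + 59*h^2 - 107*h + 60) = (h - 5)*(h - 1)*(h + 4)*(h^3 - 8*h^2 + 19*h - 12) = (h - 5)*(h - 1)^2*(h + 4)*(h^2 - 7*h + 12) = (h - 5)*(h - 4)*(h - 1)^2*(h + 4)*(h - 3)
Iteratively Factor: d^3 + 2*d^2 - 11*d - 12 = (d + 1)*(d^2 + d - 12) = (d - 3)*(d + 1)*(d + 4)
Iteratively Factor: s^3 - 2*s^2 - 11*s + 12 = (s + 3)*(s^2 - 5*s + 4) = (s - 4)*(s + 3)*(s - 1)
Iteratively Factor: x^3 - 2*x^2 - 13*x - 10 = (x + 2)*(x^2 - 4*x - 5) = (x + 1)*(x + 2)*(x - 5)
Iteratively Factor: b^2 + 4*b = (b)*(b + 4)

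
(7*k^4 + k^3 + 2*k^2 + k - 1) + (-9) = 7*k^4 + k^3 + 2*k^2 + k - 10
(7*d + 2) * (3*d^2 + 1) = 21*d^3 + 6*d^2 + 7*d + 2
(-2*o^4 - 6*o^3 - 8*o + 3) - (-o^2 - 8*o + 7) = -2*o^4 - 6*o^3 + o^2 - 4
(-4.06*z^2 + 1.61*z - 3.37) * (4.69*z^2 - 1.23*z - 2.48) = -19.0414*z^4 + 12.5447*z^3 - 7.7168*z^2 + 0.1523*z + 8.3576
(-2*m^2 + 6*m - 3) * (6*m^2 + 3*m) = -12*m^4 + 30*m^3 - 9*m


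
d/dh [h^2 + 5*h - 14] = 2*h + 5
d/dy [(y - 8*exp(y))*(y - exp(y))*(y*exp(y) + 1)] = (1 - exp(y))*(y - 8*exp(y))*(y*exp(y) + 1) + (y + 1)*(y - 8*exp(y))*(y - exp(y))*exp(y) - (y - exp(y))*(y*exp(y) + 1)*(8*exp(y) - 1)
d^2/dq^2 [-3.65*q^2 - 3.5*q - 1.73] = -7.30000000000000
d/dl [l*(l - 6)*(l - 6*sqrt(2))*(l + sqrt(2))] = 4*l^3 - 15*sqrt(2)*l^2 - 18*l^2 - 24*l + 60*sqrt(2)*l + 72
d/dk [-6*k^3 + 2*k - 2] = 2 - 18*k^2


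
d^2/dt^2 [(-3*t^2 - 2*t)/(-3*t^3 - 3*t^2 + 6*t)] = 2*(t^3 + 2*t^2 + 8*t + 4)/(t^6 + 3*t^5 - 3*t^4 - 11*t^3 + 6*t^2 + 12*t - 8)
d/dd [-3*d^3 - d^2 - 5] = d*(-9*d - 2)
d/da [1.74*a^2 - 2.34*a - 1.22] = 3.48*a - 2.34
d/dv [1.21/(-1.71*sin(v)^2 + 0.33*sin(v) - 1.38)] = (4.1382*sin(v) - 0.3993)*cos(v)/(1.71*sin(v)^2 - 0.33*sin(v) + 1.38)^2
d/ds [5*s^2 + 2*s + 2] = 10*s + 2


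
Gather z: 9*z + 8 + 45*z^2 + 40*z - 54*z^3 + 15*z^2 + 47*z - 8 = -54*z^3 + 60*z^2 + 96*z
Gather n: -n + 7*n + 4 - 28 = 6*n - 24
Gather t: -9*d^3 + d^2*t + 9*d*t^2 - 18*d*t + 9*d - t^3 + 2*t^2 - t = -9*d^3 + 9*d - t^3 + t^2*(9*d + 2) + t*(d^2 - 18*d - 1)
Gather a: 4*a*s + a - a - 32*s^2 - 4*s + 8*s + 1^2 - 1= 4*a*s - 32*s^2 + 4*s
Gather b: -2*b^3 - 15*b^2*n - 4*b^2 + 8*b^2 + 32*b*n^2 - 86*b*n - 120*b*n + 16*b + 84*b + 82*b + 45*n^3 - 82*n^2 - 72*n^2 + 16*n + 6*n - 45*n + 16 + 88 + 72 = -2*b^3 + b^2*(4 - 15*n) + b*(32*n^2 - 206*n + 182) + 45*n^3 - 154*n^2 - 23*n + 176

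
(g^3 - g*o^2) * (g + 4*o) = g^4 + 4*g^3*o - g^2*o^2 - 4*g*o^3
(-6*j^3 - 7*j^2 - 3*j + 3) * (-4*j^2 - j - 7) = 24*j^5 + 34*j^4 + 61*j^3 + 40*j^2 + 18*j - 21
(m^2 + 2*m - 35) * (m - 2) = m^3 - 39*m + 70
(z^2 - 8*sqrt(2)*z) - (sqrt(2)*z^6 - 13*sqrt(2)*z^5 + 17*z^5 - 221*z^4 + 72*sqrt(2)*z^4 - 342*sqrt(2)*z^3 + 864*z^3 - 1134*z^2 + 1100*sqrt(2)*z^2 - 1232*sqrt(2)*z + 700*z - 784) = -sqrt(2)*z^6 - 17*z^5 + 13*sqrt(2)*z^5 - 72*sqrt(2)*z^4 + 221*z^4 - 864*z^3 + 342*sqrt(2)*z^3 - 1100*sqrt(2)*z^2 + 1135*z^2 - 700*z + 1224*sqrt(2)*z + 784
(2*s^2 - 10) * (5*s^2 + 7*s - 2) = 10*s^4 + 14*s^3 - 54*s^2 - 70*s + 20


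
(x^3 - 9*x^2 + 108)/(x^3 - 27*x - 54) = (x - 6)/(x + 3)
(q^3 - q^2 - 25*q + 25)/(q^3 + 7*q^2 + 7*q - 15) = (q - 5)/(q + 3)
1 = 1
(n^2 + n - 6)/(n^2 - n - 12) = (n - 2)/(n - 4)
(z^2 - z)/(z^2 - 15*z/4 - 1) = 4*z*(1 - z)/(-4*z^2 + 15*z + 4)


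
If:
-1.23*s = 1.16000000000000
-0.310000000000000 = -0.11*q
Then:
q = 2.82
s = -0.94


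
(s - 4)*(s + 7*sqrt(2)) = s^2 - 4*s + 7*sqrt(2)*s - 28*sqrt(2)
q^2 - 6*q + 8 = (q - 4)*(q - 2)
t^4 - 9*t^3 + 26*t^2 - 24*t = t*(t - 4)*(t - 3)*(t - 2)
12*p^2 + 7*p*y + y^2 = (3*p + y)*(4*p + y)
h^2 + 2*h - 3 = (h - 1)*(h + 3)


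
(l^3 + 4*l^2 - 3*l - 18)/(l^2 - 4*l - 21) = (l^2 + l - 6)/(l - 7)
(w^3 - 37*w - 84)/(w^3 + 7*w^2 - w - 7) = (w^3 - 37*w - 84)/(w^3 + 7*w^2 - w - 7)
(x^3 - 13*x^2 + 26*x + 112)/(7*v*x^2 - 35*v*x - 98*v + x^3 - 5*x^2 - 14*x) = (x - 8)/(7*v + x)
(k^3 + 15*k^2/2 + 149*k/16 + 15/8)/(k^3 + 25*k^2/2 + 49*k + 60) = (16*k^2 + 24*k + 5)/(8*(2*k^2 + 13*k + 20))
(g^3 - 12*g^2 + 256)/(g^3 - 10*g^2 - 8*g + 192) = (g - 8)/(g - 6)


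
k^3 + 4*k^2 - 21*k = k*(k - 3)*(k + 7)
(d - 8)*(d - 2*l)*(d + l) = d^3 - d^2*l - 8*d^2 - 2*d*l^2 + 8*d*l + 16*l^2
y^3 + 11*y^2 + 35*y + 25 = (y + 1)*(y + 5)^2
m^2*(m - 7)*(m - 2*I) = m^4 - 7*m^3 - 2*I*m^3 + 14*I*m^2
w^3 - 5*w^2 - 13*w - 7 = (w - 7)*(w + 1)^2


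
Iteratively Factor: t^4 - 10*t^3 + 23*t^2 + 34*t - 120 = (t - 4)*(t^3 - 6*t^2 - t + 30) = (t - 4)*(t + 2)*(t^2 - 8*t + 15) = (t - 4)*(t - 3)*(t + 2)*(t - 5)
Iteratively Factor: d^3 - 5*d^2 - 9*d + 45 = (d - 3)*(d^2 - 2*d - 15) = (d - 5)*(d - 3)*(d + 3)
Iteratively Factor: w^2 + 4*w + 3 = (w + 1)*(w + 3)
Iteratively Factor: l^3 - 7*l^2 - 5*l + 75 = (l + 3)*(l^2 - 10*l + 25) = (l - 5)*(l + 3)*(l - 5)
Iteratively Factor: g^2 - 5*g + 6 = (g - 3)*(g - 2)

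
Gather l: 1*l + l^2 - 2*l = l^2 - l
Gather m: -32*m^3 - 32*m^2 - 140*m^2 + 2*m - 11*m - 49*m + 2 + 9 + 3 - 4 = -32*m^3 - 172*m^2 - 58*m + 10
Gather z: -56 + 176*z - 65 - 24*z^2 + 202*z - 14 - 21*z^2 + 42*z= -45*z^2 + 420*z - 135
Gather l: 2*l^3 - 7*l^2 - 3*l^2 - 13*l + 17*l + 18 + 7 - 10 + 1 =2*l^3 - 10*l^2 + 4*l + 16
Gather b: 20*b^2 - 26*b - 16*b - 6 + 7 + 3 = 20*b^2 - 42*b + 4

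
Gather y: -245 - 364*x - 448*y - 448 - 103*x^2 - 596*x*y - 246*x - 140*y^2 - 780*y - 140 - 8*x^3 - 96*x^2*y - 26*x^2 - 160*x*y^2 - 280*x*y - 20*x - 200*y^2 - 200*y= -8*x^3 - 129*x^2 - 630*x + y^2*(-160*x - 340) + y*(-96*x^2 - 876*x - 1428) - 833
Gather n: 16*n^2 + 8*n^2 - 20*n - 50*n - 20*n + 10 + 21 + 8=24*n^2 - 90*n + 39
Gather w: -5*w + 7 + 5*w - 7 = 0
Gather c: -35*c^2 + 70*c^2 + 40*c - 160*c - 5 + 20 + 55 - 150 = 35*c^2 - 120*c - 80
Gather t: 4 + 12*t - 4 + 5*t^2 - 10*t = 5*t^2 + 2*t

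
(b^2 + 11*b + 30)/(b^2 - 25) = (b + 6)/(b - 5)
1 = 1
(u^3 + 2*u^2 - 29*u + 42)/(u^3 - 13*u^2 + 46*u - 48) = (u + 7)/(u - 8)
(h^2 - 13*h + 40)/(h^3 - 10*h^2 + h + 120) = 1/(h + 3)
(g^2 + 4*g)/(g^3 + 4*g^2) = 1/g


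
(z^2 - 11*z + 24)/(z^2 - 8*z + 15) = (z - 8)/(z - 5)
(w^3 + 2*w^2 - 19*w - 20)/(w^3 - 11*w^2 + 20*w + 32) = (w + 5)/(w - 8)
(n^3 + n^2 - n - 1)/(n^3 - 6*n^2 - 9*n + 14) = (n^2 + 2*n + 1)/(n^2 - 5*n - 14)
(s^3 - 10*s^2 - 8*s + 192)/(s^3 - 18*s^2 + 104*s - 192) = (s + 4)/(s - 4)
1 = 1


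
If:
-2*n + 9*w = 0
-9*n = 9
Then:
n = -1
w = -2/9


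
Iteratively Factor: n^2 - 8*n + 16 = (n - 4)*(n - 4)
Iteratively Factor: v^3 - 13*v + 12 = (v - 1)*(v^2 + v - 12) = (v - 1)*(v + 4)*(v - 3)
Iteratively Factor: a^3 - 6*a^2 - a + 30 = (a - 3)*(a^2 - 3*a - 10) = (a - 5)*(a - 3)*(a + 2)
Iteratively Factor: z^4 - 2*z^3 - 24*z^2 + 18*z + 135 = (z + 3)*(z^3 - 5*z^2 - 9*z + 45) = (z - 5)*(z + 3)*(z^2 - 9) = (z - 5)*(z - 3)*(z + 3)*(z + 3)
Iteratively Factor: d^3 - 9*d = (d)*(d^2 - 9) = d*(d + 3)*(d - 3)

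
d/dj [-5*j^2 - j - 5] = -10*j - 1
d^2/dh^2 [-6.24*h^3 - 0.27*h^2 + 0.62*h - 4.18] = -37.44*h - 0.54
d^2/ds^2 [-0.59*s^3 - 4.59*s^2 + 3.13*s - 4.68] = -3.54*s - 9.18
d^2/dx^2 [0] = 0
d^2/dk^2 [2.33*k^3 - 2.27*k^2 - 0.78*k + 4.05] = 13.98*k - 4.54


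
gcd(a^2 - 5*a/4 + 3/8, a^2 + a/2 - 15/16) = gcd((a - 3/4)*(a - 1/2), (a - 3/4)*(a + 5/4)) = a - 3/4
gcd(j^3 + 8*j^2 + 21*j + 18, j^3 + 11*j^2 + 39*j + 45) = j^2 + 6*j + 9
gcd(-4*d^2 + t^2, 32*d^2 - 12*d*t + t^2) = 1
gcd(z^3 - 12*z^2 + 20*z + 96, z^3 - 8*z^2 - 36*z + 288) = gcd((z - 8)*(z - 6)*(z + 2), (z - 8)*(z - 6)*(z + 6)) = z^2 - 14*z + 48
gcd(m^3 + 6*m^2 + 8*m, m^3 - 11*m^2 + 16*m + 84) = m + 2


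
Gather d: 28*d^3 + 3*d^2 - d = 28*d^3 + 3*d^2 - d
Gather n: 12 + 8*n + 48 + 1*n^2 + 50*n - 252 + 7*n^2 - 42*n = 8*n^2 + 16*n - 192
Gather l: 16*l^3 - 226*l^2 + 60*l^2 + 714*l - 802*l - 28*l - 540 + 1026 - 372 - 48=16*l^3 - 166*l^2 - 116*l + 66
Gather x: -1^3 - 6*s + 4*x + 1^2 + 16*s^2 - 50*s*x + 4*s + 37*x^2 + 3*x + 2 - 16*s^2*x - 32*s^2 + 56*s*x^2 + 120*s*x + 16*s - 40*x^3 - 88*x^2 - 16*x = -16*s^2 + 14*s - 40*x^3 + x^2*(56*s - 51) + x*(-16*s^2 + 70*s - 9) + 2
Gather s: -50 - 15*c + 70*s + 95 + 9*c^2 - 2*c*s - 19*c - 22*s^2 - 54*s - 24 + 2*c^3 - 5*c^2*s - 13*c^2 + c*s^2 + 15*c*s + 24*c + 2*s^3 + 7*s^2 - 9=2*c^3 - 4*c^2 - 10*c + 2*s^3 + s^2*(c - 15) + s*(-5*c^2 + 13*c + 16) + 12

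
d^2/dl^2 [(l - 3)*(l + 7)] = 2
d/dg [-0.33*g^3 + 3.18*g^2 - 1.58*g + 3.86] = -0.99*g^2 + 6.36*g - 1.58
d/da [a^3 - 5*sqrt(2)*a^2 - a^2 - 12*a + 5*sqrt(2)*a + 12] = 3*a^2 - 10*sqrt(2)*a - 2*a - 12 + 5*sqrt(2)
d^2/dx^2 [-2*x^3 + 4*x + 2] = -12*x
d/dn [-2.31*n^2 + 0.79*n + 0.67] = 0.79 - 4.62*n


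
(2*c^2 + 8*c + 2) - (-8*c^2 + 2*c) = 10*c^2 + 6*c + 2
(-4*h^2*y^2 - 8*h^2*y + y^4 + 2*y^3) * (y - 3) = -4*h^2*y^3 + 4*h^2*y^2 + 24*h^2*y + y^5 - y^4 - 6*y^3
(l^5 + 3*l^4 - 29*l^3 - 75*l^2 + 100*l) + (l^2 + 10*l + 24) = l^5 + 3*l^4 - 29*l^3 - 74*l^2 + 110*l + 24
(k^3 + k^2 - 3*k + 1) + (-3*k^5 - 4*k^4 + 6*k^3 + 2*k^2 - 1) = -3*k^5 - 4*k^4 + 7*k^3 + 3*k^2 - 3*k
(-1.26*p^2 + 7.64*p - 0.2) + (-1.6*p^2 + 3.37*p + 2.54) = -2.86*p^2 + 11.01*p + 2.34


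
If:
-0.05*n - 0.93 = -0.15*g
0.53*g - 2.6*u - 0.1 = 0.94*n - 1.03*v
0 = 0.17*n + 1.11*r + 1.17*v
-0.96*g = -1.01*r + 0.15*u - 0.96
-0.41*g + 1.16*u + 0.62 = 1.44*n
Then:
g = 5.78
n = -1.25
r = 4.54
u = -0.04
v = -4.13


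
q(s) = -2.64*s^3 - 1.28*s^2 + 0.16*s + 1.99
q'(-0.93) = -4.31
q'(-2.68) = -49.86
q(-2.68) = 43.18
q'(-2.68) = -49.86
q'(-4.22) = -130.08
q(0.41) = 1.66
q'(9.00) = -664.40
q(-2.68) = 43.18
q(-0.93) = 2.86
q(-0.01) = 1.99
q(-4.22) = 176.92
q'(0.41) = -2.22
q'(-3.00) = -63.44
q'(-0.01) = 0.18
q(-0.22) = 1.92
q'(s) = -7.92*s^2 - 2.56*s + 0.16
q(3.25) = -101.64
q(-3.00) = 61.27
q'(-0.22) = 0.34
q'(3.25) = -91.82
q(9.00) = -2024.81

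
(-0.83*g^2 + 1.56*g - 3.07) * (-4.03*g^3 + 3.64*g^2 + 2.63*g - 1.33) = 3.3449*g^5 - 9.308*g^4 + 15.8676*g^3 - 5.9681*g^2 - 10.1489*g + 4.0831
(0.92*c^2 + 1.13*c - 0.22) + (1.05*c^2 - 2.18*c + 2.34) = 1.97*c^2 - 1.05*c + 2.12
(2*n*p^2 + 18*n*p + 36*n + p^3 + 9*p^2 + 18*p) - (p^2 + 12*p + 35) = 2*n*p^2 + 18*n*p + 36*n + p^3 + 8*p^2 + 6*p - 35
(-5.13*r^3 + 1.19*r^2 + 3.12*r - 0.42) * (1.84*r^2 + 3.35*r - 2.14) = -9.4392*r^5 - 14.9959*r^4 + 20.7055*r^3 + 7.1326*r^2 - 8.0838*r + 0.8988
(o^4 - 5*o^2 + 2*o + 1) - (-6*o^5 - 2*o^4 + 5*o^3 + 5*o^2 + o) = 6*o^5 + 3*o^4 - 5*o^3 - 10*o^2 + o + 1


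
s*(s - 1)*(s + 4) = s^3 + 3*s^2 - 4*s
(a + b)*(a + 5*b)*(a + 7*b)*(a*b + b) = a^4*b + 13*a^3*b^2 + a^3*b + 47*a^2*b^3 + 13*a^2*b^2 + 35*a*b^4 + 47*a*b^3 + 35*b^4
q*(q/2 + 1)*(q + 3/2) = q^3/2 + 7*q^2/4 + 3*q/2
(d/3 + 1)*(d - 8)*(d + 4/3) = d^3/3 - 11*d^2/9 - 92*d/9 - 32/3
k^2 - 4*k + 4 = (k - 2)^2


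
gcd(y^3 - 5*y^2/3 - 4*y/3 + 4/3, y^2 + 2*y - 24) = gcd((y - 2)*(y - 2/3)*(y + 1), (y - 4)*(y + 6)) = 1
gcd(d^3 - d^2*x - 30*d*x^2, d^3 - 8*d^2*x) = d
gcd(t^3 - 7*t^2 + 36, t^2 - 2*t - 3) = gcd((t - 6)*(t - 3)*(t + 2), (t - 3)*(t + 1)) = t - 3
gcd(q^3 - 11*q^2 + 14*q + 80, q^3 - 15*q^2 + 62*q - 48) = q - 8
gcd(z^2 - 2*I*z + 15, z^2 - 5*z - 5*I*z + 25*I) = z - 5*I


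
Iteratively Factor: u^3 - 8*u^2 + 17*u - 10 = (u - 5)*(u^2 - 3*u + 2) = (u - 5)*(u - 2)*(u - 1)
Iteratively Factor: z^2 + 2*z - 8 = (z - 2)*(z + 4)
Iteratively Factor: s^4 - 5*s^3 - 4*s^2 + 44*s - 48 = (s - 2)*(s^3 - 3*s^2 - 10*s + 24) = (s - 2)*(s + 3)*(s^2 - 6*s + 8) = (s - 4)*(s - 2)*(s + 3)*(s - 2)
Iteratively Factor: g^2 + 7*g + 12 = (g + 3)*(g + 4)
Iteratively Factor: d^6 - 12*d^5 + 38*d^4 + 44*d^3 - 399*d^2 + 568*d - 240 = (d - 1)*(d^5 - 11*d^4 + 27*d^3 + 71*d^2 - 328*d + 240) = (d - 1)^2*(d^4 - 10*d^3 + 17*d^2 + 88*d - 240) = (d - 5)*(d - 1)^2*(d^3 - 5*d^2 - 8*d + 48) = (d - 5)*(d - 4)*(d - 1)^2*(d^2 - d - 12) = (d - 5)*(d - 4)*(d - 1)^2*(d + 3)*(d - 4)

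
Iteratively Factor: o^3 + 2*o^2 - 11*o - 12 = (o - 3)*(o^2 + 5*o + 4) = (o - 3)*(o + 4)*(o + 1)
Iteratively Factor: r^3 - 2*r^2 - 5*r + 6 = (r - 1)*(r^2 - r - 6) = (r - 1)*(r + 2)*(r - 3)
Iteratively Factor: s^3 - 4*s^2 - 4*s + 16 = (s - 2)*(s^2 - 2*s - 8) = (s - 4)*(s - 2)*(s + 2)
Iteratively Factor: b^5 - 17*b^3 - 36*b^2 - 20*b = (b + 2)*(b^4 - 2*b^3 - 13*b^2 - 10*b) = (b + 2)^2*(b^3 - 4*b^2 - 5*b) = (b + 1)*(b + 2)^2*(b^2 - 5*b) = b*(b + 1)*(b + 2)^2*(b - 5)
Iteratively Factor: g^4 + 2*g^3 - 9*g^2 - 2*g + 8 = (g - 1)*(g^3 + 3*g^2 - 6*g - 8) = (g - 1)*(g + 1)*(g^2 + 2*g - 8) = (g - 1)*(g + 1)*(g + 4)*(g - 2)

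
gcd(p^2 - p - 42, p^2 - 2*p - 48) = p + 6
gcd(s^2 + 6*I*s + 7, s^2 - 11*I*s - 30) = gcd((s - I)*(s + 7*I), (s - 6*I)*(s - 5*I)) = 1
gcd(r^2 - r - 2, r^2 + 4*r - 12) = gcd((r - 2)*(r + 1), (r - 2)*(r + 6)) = r - 2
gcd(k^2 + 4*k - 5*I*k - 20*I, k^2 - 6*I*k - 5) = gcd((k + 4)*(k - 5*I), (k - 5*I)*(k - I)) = k - 5*I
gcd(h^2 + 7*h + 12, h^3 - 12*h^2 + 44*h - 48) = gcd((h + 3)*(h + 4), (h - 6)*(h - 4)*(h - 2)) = 1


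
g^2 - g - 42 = (g - 7)*(g + 6)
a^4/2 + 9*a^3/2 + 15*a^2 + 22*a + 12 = (a/2 + 1)*(a + 2)^2*(a + 3)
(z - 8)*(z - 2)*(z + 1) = z^3 - 9*z^2 + 6*z + 16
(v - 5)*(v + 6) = v^2 + v - 30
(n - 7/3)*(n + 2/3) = n^2 - 5*n/3 - 14/9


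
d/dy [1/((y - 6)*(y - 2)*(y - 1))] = (-(y - 6)*(y - 2) - (y - 6)*(y - 1) - (y - 2)*(y - 1))/((y - 6)^2*(y - 2)^2*(y - 1)^2)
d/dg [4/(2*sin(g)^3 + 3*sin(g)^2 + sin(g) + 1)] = 4*(-6*sin(g) + 3*cos(2*g) - 4)*cos(g)/(2*sin(g)^3 + 3*sin(g)^2 + sin(g) + 1)^2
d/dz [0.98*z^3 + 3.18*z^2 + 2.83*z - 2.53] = 2.94*z^2 + 6.36*z + 2.83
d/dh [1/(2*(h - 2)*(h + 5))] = (-h - 3/2)/(h^4 + 6*h^3 - 11*h^2 - 60*h + 100)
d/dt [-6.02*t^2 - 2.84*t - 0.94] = -12.04*t - 2.84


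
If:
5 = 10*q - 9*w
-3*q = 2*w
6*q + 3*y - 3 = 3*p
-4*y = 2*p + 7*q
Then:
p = -89/141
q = 10/47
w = -15/47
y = -8/141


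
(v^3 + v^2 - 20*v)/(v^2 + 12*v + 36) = v*(v^2 + v - 20)/(v^2 + 12*v + 36)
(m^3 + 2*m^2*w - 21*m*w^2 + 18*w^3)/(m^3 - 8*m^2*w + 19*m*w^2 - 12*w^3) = (-m - 6*w)/(-m + 4*w)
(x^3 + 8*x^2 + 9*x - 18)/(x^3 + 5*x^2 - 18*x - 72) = (x - 1)/(x - 4)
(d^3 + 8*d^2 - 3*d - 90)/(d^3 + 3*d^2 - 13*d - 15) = (d + 6)/(d + 1)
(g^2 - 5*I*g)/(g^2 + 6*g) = (g - 5*I)/(g + 6)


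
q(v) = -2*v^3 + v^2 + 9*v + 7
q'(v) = -6*v^2 + 2*v + 9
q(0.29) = 9.65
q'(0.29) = 9.08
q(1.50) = 16.00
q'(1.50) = -1.50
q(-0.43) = 3.47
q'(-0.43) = 7.03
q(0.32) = 9.92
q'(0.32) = 9.03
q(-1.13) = 0.99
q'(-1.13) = -0.92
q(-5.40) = 302.49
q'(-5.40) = -176.76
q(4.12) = -78.81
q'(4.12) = -84.61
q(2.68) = -0.20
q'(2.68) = -28.73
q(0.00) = 7.00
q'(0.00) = 9.00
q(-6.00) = 421.00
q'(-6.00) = -219.00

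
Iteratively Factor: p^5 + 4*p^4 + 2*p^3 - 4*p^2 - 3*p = (p + 1)*(p^4 + 3*p^3 - p^2 - 3*p) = (p + 1)*(p + 3)*(p^3 - p) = (p + 1)^2*(p + 3)*(p^2 - p) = (p - 1)*(p + 1)^2*(p + 3)*(p)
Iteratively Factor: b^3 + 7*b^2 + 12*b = (b + 3)*(b^2 + 4*b) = b*(b + 3)*(b + 4)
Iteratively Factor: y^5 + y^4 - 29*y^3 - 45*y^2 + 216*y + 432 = (y - 4)*(y^4 + 5*y^3 - 9*y^2 - 81*y - 108) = (y - 4)*(y + 3)*(y^3 + 2*y^2 - 15*y - 36) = (y - 4)*(y + 3)^2*(y^2 - y - 12) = (y - 4)*(y + 3)^3*(y - 4)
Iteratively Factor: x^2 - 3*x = (x)*(x - 3)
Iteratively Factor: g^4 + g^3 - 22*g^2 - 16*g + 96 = (g - 4)*(g^3 + 5*g^2 - 2*g - 24) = (g - 4)*(g + 4)*(g^2 + g - 6) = (g - 4)*(g - 2)*(g + 4)*(g + 3)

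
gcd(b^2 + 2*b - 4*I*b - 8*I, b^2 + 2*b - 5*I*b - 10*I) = b + 2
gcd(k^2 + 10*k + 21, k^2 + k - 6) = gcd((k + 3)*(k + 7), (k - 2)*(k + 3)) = k + 3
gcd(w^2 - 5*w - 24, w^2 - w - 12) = w + 3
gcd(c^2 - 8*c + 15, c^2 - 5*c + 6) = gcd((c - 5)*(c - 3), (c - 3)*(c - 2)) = c - 3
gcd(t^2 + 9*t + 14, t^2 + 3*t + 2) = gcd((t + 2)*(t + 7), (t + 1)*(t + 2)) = t + 2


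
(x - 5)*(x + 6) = x^2 + x - 30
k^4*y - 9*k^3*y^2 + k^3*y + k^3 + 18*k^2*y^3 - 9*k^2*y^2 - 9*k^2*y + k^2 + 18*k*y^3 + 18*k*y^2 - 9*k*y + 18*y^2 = (k + 1)*(k - 6*y)*(k - 3*y)*(k*y + 1)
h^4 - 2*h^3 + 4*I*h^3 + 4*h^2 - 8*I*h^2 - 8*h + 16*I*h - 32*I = (h - 2)*(h - 2*I)*(h + 2*I)*(h + 4*I)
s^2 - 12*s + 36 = (s - 6)^2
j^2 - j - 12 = (j - 4)*(j + 3)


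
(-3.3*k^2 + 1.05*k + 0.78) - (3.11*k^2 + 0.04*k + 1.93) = -6.41*k^2 + 1.01*k - 1.15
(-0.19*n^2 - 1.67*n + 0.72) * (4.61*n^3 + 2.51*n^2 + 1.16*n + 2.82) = -0.8759*n^5 - 8.1756*n^4 - 1.0929*n^3 - 0.6658*n^2 - 3.8742*n + 2.0304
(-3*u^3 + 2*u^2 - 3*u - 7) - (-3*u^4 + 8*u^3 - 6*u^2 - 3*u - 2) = 3*u^4 - 11*u^3 + 8*u^2 - 5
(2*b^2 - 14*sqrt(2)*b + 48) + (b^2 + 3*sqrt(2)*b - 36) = 3*b^2 - 11*sqrt(2)*b + 12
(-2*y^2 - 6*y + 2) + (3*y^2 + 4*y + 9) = y^2 - 2*y + 11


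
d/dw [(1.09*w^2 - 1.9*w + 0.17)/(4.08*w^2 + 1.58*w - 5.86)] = (9.4742*w^2 - 14.162*w + 10.8654)/(16.6464*w^4 + 12.8928*w^3 - 45.3212*w^2 - 18.5176*w + 34.3396)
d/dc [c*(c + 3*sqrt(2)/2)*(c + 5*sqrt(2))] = 3*c^2 + 13*sqrt(2)*c + 15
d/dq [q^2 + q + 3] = 2*q + 1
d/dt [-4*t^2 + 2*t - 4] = 2 - 8*t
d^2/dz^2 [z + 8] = 0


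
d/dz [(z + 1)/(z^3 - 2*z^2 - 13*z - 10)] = (3 - 2*z)/(z^4 - 6*z^3 - 11*z^2 + 60*z + 100)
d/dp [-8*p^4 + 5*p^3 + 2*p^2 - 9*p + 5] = -32*p^3 + 15*p^2 + 4*p - 9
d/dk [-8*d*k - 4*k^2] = -8*d - 8*k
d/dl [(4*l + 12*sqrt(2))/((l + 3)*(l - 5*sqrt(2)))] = 4*((l + 3)*(l - 5*sqrt(2)) - (l + 3)*(l + 3*sqrt(2)) - (l - 5*sqrt(2))*(l + 3*sqrt(2)))/((l + 3)^2*(l - 5*sqrt(2))^2)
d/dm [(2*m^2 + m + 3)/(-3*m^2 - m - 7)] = (m^2 - 10*m - 4)/(9*m^4 + 6*m^3 + 43*m^2 + 14*m + 49)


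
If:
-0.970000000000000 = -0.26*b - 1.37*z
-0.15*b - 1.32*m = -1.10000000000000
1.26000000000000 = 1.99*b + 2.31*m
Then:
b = -0.38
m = 0.88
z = 0.78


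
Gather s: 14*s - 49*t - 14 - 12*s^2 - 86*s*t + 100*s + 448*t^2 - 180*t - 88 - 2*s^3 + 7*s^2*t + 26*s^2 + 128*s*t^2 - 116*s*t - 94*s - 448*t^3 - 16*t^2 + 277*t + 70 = -2*s^3 + s^2*(7*t + 14) + s*(128*t^2 - 202*t + 20) - 448*t^3 + 432*t^2 + 48*t - 32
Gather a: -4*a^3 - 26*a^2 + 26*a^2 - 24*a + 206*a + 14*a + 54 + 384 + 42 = -4*a^3 + 196*a + 480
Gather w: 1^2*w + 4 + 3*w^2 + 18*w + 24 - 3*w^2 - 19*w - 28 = 0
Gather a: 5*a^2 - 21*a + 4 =5*a^2 - 21*a + 4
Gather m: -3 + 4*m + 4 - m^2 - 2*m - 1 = -m^2 + 2*m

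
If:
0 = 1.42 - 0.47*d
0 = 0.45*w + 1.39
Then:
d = 3.02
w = -3.09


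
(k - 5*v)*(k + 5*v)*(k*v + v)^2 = k^4*v^2 + 2*k^3*v^2 - 25*k^2*v^4 + k^2*v^2 - 50*k*v^4 - 25*v^4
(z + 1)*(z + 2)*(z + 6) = z^3 + 9*z^2 + 20*z + 12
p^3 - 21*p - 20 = (p - 5)*(p + 1)*(p + 4)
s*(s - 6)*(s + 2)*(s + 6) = s^4 + 2*s^3 - 36*s^2 - 72*s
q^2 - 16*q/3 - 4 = (q - 6)*(q + 2/3)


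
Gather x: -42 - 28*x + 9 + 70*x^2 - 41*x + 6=70*x^2 - 69*x - 27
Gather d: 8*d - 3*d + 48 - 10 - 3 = 5*d + 35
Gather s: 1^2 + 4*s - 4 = 4*s - 3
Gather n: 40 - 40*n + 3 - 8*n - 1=42 - 48*n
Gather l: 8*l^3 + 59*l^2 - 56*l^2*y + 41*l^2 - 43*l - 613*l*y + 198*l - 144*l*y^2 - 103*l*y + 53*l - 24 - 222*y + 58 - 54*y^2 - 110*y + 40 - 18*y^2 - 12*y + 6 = 8*l^3 + l^2*(100 - 56*y) + l*(-144*y^2 - 716*y + 208) - 72*y^2 - 344*y + 80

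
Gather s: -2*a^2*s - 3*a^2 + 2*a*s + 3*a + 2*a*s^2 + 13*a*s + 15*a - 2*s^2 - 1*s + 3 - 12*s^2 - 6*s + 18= -3*a^2 + 18*a + s^2*(2*a - 14) + s*(-2*a^2 + 15*a - 7) + 21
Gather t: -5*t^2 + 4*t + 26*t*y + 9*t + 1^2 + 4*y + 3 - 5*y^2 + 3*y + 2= -5*t^2 + t*(26*y + 13) - 5*y^2 + 7*y + 6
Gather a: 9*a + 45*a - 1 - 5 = 54*a - 6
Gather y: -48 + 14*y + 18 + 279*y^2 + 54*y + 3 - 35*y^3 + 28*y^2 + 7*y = -35*y^3 + 307*y^2 + 75*y - 27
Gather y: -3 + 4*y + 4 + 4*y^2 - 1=4*y^2 + 4*y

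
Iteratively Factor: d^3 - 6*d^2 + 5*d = (d)*(d^2 - 6*d + 5) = d*(d - 1)*(d - 5)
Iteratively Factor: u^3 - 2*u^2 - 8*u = (u - 4)*(u^2 + 2*u) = (u - 4)*(u + 2)*(u)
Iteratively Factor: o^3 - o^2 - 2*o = (o + 1)*(o^2 - 2*o) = o*(o + 1)*(o - 2)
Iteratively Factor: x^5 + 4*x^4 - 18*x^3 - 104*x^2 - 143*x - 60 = (x + 3)*(x^4 + x^3 - 21*x^2 - 41*x - 20) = (x + 3)*(x + 4)*(x^3 - 3*x^2 - 9*x - 5) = (x + 1)*(x + 3)*(x + 4)*(x^2 - 4*x - 5) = (x + 1)^2*(x + 3)*(x + 4)*(x - 5)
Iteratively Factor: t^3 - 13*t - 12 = (t + 3)*(t^2 - 3*t - 4) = (t + 1)*(t + 3)*(t - 4)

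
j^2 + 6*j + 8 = (j + 2)*(j + 4)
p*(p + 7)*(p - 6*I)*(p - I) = p^4 + 7*p^3 - 7*I*p^3 - 6*p^2 - 49*I*p^2 - 42*p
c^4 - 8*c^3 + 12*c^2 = c^2*(c - 6)*(c - 2)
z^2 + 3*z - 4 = (z - 1)*(z + 4)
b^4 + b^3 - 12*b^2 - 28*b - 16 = (b - 4)*(b + 1)*(b + 2)^2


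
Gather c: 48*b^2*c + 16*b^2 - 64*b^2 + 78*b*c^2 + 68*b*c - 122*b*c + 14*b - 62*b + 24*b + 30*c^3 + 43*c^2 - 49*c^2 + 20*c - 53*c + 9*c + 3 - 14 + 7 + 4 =-48*b^2 - 24*b + 30*c^3 + c^2*(78*b - 6) + c*(48*b^2 - 54*b - 24)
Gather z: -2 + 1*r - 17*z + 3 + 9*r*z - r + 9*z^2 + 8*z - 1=9*z^2 + z*(9*r - 9)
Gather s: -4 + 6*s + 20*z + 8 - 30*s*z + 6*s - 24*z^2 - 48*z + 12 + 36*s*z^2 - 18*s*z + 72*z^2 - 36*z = s*(36*z^2 - 48*z + 12) + 48*z^2 - 64*z + 16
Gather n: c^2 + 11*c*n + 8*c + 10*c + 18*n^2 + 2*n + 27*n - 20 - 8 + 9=c^2 + 18*c + 18*n^2 + n*(11*c + 29) - 19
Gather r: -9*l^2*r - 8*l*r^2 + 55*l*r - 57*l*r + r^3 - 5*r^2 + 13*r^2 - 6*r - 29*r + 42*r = r^3 + r^2*(8 - 8*l) + r*(-9*l^2 - 2*l + 7)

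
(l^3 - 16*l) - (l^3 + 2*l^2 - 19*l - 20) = -2*l^2 + 3*l + 20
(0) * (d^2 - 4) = 0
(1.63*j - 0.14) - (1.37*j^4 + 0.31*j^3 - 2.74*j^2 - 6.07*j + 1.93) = -1.37*j^4 - 0.31*j^3 + 2.74*j^2 + 7.7*j - 2.07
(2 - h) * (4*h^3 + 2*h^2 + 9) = -4*h^4 + 6*h^3 + 4*h^2 - 9*h + 18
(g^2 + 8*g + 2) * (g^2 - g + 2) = g^4 + 7*g^3 - 4*g^2 + 14*g + 4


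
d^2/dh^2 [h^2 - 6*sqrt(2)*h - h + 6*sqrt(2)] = 2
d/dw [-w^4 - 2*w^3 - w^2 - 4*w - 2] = -4*w^3 - 6*w^2 - 2*w - 4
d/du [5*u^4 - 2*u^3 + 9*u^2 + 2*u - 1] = 20*u^3 - 6*u^2 + 18*u + 2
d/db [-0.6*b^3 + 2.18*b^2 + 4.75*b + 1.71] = -1.8*b^2 + 4.36*b + 4.75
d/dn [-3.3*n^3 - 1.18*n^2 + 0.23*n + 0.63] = -9.9*n^2 - 2.36*n + 0.23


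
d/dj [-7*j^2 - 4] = -14*j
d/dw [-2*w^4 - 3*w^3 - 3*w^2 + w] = -8*w^3 - 9*w^2 - 6*w + 1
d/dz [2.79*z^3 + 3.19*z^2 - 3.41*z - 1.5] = 8.37*z^2 + 6.38*z - 3.41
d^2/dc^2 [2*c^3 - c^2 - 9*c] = 12*c - 2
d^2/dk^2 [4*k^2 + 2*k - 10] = 8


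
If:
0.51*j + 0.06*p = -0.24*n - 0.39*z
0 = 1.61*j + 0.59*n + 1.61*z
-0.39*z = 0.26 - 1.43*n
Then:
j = -1.09994353472614*z - 0.0666290231507623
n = 0.272727272727273*z + 0.181818181818182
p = 1.75861095426313*z - 0.160926030491248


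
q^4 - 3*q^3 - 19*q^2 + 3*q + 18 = (q - 6)*(q - 1)*(q + 1)*(q + 3)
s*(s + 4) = s^2 + 4*s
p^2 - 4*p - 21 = (p - 7)*(p + 3)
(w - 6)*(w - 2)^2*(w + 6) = w^4 - 4*w^3 - 32*w^2 + 144*w - 144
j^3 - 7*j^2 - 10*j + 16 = (j - 8)*(j - 1)*(j + 2)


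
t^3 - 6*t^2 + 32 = (t - 4)^2*(t + 2)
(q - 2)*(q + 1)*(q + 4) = q^3 + 3*q^2 - 6*q - 8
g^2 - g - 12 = (g - 4)*(g + 3)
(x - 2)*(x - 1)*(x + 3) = x^3 - 7*x + 6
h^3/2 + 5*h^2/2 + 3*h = h*(h/2 + 1)*(h + 3)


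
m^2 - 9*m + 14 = (m - 7)*(m - 2)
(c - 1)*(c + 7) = c^2 + 6*c - 7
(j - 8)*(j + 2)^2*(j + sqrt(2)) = j^4 - 4*j^3 + sqrt(2)*j^3 - 28*j^2 - 4*sqrt(2)*j^2 - 28*sqrt(2)*j - 32*j - 32*sqrt(2)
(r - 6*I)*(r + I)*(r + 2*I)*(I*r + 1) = I*r^4 + 4*r^3 + 13*I*r^2 + 4*r + 12*I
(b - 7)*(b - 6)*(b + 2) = b^3 - 11*b^2 + 16*b + 84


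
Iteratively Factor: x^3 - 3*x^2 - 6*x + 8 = (x - 4)*(x^2 + x - 2) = (x - 4)*(x - 1)*(x + 2)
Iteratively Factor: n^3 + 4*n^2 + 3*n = (n + 1)*(n^2 + 3*n) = (n + 1)*(n + 3)*(n)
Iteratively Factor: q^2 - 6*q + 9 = (q - 3)*(q - 3)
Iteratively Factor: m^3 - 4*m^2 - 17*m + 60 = (m - 5)*(m^2 + m - 12) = (m - 5)*(m - 3)*(m + 4)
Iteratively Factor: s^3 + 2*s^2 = (s + 2)*(s^2) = s*(s + 2)*(s)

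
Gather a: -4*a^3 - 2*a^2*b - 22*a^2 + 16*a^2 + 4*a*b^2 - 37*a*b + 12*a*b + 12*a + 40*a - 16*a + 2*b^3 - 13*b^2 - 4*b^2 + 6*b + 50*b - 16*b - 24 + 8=-4*a^3 + a^2*(-2*b - 6) + a*(4*b^2 - 25*b + 36) + 2*b^3 - 17*b^2 + 40*b - 16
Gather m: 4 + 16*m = 16*m + 4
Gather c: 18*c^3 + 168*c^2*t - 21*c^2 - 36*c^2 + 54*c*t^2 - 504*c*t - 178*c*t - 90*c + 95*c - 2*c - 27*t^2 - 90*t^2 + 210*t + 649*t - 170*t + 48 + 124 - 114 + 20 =18*c^3 + c^2*(168*t - 57) + c*(54*t^2 - 682*t + 3) - 117*t^2 + 689*t + 78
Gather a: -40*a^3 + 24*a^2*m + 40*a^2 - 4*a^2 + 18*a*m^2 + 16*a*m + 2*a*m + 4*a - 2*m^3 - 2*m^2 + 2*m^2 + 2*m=-40*a^3 + a^2*(24*m + 36) + a*(18*m^2 + 18*m + 4) - 2*m^3 + 2*m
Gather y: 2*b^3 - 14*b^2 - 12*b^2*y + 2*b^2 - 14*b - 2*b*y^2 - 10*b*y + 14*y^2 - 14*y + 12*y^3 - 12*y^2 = 2*b^3 - 12*b^2 - 14*b + 12*y^3 + y^2*(2 - 2*b) + y*(-12*b^2 - 10*b - 14)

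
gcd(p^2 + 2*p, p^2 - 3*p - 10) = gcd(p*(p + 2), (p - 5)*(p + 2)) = p + 2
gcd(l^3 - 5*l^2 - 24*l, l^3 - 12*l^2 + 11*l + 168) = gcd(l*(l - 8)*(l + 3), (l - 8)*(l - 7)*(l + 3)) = l^2 - 5*l - 24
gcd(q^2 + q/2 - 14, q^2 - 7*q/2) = q - 7/2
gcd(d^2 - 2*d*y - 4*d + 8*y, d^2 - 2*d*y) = -d + 2*y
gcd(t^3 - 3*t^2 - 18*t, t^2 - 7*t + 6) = t - 6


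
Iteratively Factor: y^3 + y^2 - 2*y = (y)*(y^2 + y - 2) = y*(y - 1)*(y + 2)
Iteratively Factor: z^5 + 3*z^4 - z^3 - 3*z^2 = (z - 1)*(z^4 + 4*z^3 + 3*z^2) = z*(z - 1)*(z^3 + 4*z^2 + 3*z) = z^2*(z - 1)*(z^2 + 4*z + 3) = z^2*(z - 1)*(z + 1)*(z + 3)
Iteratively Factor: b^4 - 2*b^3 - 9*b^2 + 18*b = (b - 2)*(b^3 - 9*b) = b*(b - 2)*(b^2 - 9) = b*(b - 3)*(b - 2)*(b + 3)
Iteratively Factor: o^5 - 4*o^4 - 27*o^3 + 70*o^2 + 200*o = (o + 2)*(o^4 - 6*o^3 - 15*o^2 + 100*o) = o*(o + 2)*(o^3 - 6*o^2 - 15*o + 100) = o*(o - 5)*(o + 2)*(o^2 - o - 20) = o*(o - 5)^2*(o + 2)*(o + 4)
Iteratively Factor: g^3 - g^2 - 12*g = (g - 4)*(g^2 + 3*g) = (g - 4)*(g + 3)*(g)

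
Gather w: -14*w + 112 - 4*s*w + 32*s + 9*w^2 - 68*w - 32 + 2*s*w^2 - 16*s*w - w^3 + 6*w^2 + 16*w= 32*s - w^3 + w^2*(2*s + 15) + w*(-20*s - 66) + 80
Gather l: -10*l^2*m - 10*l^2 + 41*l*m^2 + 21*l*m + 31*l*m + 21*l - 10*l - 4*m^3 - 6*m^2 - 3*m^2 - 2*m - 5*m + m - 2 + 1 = l^2*(-10*m - 10) + l*(41*m^2 + 52*m + 11) - 4*m^3 - 9*m^2 - 6*m - 1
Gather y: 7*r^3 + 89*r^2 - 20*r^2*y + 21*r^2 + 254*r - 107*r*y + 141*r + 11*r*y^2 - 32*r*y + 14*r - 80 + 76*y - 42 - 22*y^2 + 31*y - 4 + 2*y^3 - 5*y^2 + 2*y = 7*r^3 + 110*r^2 + 409*r + 2*y^3 + y^2*(11*r - 27) + y*(-20*r^2 - 139*r + 109) - 126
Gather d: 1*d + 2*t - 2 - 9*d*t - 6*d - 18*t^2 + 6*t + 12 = d*(-9*t - 5) - 18*t^2 + 8*t + 10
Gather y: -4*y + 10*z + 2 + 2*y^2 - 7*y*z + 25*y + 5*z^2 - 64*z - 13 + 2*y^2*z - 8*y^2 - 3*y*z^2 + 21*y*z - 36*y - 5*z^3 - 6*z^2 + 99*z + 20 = y^2*(2*z - 6) + y*(-3*z^2 + 14*z - 15) - 5*z^3 - z^2 + 45*z + 9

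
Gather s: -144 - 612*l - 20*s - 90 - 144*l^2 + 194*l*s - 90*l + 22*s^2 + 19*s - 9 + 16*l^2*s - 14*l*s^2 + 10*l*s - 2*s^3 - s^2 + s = -144*l^2 - 702*l - 2*s^3 + s^2*(21 - 14*l) + s*(16*l^2 + 204*l) - 243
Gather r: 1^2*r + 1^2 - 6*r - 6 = -5*r - 5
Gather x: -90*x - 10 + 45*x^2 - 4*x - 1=45*x^2 - 94*x - 11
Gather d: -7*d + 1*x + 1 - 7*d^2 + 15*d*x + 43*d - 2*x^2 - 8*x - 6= -7*d^2 + d*(15*x + 36) - 2*x^2 - 7*x - 5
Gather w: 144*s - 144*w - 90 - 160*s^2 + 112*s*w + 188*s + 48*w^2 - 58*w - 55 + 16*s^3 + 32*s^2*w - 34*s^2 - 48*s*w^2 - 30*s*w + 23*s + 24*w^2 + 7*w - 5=16*s^3 - 194*s^2 + 355*s + w^2*(72 - 48*s) + w*(32*s^2 + 82*s - 195) - 150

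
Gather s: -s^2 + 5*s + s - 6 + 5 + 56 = -s^2 + 6*s + 55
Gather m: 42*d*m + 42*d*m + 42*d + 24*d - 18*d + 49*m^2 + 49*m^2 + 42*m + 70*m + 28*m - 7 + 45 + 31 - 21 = 48*d + 98*m^2 + m*(84*d + 140) + 48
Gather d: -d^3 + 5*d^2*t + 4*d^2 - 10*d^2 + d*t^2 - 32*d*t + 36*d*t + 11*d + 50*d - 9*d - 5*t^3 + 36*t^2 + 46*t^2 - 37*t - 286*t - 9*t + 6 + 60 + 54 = -d^3 + d^2*(5*t - 6) + d*(t^2 + 4*t + 52) - 5*t^3 + 82*t^2 - 332*t + 120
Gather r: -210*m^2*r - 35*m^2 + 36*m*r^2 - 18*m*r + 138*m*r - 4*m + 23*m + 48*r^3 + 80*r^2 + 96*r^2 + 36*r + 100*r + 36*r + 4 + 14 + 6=-35*m^2 + 19*m + 48*r^3 + r^2*(36*m + 176) + r*(-210*m^2 + 120*m + 172) + 24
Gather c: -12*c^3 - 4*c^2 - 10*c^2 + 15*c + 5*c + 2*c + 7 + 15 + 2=-12*c^3 - 14*c^2 + 22*c + 24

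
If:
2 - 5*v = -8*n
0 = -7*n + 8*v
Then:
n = -16/29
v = -14/29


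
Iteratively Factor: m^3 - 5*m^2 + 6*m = (m - 2)*(m^2 - 3*m) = (m - 3)*(m - 2)*(m)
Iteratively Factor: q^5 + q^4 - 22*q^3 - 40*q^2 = (q + 2)*(q^4 - q^3 - 20*q^2) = (q - 5)*(q + 2)*(q^3 + 4*q^2) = (q - 5)*(q + 2)*(q + 4)*(q^2) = q*(q - 5)*(q + 2)*(q + 4)*(q)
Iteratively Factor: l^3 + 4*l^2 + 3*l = (l + 1)*(l^2 + 3*l) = (l + 1)*(l + 3)*(l)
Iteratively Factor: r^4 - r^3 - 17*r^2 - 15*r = (r + 3)*(r^3 - 4*r^2 - 5*r) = r*(r + 3)*(r^2 - 4*r - 5) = r*(r - 5)*(r + 3)*(r + 1)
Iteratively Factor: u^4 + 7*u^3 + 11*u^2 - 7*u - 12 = (u + 1)*(u^3 + 6*u^2 + 5*u - 12) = (u - 1)*(u + 1)*(u^2 + 7*u + 12) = (u - 1)*(u + 1)*(u + 3)*(u + 4)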